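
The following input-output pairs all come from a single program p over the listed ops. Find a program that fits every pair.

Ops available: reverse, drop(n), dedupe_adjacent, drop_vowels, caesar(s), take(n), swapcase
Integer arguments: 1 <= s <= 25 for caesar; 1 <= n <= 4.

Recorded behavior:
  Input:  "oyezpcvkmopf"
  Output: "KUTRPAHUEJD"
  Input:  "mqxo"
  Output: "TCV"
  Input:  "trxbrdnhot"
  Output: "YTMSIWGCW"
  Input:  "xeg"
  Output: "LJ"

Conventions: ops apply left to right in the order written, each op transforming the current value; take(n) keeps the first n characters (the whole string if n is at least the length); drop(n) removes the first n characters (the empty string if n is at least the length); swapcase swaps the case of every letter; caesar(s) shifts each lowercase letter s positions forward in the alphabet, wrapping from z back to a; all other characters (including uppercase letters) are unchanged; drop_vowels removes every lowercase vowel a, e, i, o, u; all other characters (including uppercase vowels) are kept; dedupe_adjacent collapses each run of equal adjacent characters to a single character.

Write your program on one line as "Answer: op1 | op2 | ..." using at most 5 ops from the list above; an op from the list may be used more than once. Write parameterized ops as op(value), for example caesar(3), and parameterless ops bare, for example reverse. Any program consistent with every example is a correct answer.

drop(1) | caesar(5) | swapcase | reverse

Check, running the answer program on each example:
  "oyezpcvkmopf" -> "yezpcvkmopf" -> "djeuhaprtuk" -> "DJEUHAPRTUK" -> "KUTRPAHUEJD"
  "mqxo" -> "qxo" -> "vct" -> "VCT" -> "TCV"
  "trxbrdnhot" -> "rxbrdnhot" -> "wcgwismty" -> "WCGWISMTY" -> "YTMSIWGCW"
  "xeg" -> "eg" -> "jl" -> "JL" -> "LJ"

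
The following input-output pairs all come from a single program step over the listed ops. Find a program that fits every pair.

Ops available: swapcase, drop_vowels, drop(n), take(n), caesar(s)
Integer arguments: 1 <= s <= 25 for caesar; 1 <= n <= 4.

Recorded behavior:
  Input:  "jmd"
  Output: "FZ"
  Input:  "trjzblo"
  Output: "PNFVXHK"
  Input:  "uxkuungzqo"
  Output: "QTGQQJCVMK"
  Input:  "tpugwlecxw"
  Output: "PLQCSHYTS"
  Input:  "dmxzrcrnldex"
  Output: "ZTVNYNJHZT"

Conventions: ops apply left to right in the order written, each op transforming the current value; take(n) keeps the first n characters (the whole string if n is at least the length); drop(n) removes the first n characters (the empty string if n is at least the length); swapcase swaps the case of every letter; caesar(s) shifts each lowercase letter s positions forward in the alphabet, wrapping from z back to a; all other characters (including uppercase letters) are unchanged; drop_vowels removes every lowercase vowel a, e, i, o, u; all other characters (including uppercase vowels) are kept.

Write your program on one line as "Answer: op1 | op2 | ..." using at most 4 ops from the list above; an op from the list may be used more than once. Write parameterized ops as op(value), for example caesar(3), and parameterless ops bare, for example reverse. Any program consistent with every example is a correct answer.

caesar(22) | drop_vowels | swapcase

Check, running the answer program on each example:
  "jmd" -> "fiz" -> "fz" -> "FZ"
  "trjzblo" -> "pnfvxhk" -> "pnfvxhk" -> "PNFVXHK"
  "uxkuungzqo" -> "qtgqqjcvmk" -> "qtgqqjcvmk" -> "QTGQQJCVMK"
  "tpugwlecxw" -> "plqcshayts" -> "plqcshyts" -> "PLQCSHYTS"
  "dmxzrcrnldex" -> "zitvnynjhzat" -> "ztvnynjhzt" -> "ZTVNYNJHZT"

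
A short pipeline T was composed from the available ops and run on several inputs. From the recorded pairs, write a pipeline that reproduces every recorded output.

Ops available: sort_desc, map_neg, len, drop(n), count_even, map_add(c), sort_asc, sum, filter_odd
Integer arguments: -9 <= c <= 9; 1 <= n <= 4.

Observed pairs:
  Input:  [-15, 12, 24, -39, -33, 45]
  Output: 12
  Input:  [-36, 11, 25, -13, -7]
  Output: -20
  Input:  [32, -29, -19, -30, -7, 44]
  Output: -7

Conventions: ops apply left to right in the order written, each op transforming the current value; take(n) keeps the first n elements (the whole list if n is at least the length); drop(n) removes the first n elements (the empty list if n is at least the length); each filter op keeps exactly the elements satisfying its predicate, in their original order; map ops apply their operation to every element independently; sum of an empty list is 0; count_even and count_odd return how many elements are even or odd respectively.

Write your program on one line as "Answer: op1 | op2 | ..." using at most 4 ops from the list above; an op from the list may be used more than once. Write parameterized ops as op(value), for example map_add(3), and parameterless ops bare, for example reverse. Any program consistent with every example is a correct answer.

filter_odd | drop(2) | sort_desc | sum

Check, running the answer program on each example:
  [-15, 12, 24, -39, -33, 45] -> [-15, -39, -33, 45] -> [-33, 45] -> [45, -33] -> 12
  [-36, 11, 25, -13, -7] -> [11, 25, -13, -7] -> [-13, -7] -> [-7, -13] -> -20
  [32, -29, -19, -30, -7, 44] -> [-29, -19, -7] -> [-7] -> [-7] -> -7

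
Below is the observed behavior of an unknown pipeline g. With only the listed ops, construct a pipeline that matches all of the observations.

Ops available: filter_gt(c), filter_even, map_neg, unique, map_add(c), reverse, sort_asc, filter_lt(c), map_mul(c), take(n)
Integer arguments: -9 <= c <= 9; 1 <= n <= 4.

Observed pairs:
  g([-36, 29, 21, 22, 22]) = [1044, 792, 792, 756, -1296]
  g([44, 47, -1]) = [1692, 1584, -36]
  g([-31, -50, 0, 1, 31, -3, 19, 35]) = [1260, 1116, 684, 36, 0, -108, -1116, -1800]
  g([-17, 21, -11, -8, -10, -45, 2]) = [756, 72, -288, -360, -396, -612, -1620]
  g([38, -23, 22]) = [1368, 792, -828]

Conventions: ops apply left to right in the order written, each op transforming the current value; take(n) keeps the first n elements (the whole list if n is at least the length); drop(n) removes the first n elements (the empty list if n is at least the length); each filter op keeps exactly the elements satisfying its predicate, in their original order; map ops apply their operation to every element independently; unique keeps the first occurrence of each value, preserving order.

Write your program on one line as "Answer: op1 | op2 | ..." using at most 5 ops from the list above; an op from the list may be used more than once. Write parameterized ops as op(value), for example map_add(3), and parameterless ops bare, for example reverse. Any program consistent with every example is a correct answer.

map_mul(6) | map_mul(6) | sort_asc | reverse

Check, running the answer program on each example:
  [-36, 29, 21, 22, 22] -> [-216, 174, 126, 132, 132] -> [-1296, 1044, 756, 792, 792] -> [-1296, 756, 792, 792, 1044] -> [1044, 792, 792, 756, -1296]
  [44, 47, -1] -> [264, 282, -6] -> [1584, 1692, -36] -> [-36, 1584, 1692] -> [1692, 1584, -36]
  [-31, -50, 0, 1, 31, -3, 19, 35] -> [-186, -300, 0, 6, 186, -18, 114, 210] -> [-1116, -1800, 0, 36, 1116, -108, 684, 1260] -> [-1800, -1116, -108, 0, 36, 684, 1116, 1260] -> [1260, 1116, 684, 36, 0, -108, -1116, -1800]
  [-17, 21, -11, -8, -10, -45, 2] -> [-102, 126, -66, -48, -60, -270, 12] -> [-612, 756, -396, -288, -360, -1620, 72] -> [-1620, -612, -396, -360, -288, 72, 756] -> [756, 72, -288, -360, -396, -612, -1620]
  [38, -23, 22] -> [228, -138, 132] -> [1368, -828, 792] -> [-828, 792, 1368] -> [1368, 792, -828]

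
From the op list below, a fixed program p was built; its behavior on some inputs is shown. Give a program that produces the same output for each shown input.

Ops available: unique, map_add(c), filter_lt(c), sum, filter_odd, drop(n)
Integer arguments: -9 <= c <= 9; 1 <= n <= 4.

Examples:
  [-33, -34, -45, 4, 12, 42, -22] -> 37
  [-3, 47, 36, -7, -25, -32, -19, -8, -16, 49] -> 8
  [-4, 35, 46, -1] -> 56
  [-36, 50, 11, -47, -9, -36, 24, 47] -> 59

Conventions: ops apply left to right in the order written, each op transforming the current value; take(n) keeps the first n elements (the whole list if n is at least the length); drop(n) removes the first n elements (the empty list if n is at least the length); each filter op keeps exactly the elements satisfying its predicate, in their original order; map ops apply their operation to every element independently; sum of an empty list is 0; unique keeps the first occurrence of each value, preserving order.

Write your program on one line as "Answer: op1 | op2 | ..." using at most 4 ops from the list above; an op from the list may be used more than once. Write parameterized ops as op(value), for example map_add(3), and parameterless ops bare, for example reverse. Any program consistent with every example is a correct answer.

map_add(7) | unique | filter_odd | sum

Check, running the answer program on each example:
  [-33, -34, -45, 4, 12, 42, -22] -> [-26, -27, -38, 11, 19, 49, -15] -> [-26, -27, -38, 11, 19, 49, -15] -> [-27, 11, 19, 49, -15] -> 37
  [-3, 47, 36, -7, -25, -32, -19, -8, -16, 49] -> [4, 54, 43, 0, -18, -25, -12, -1, -9, 56] -> [4, 54, 43, 0, -18, -25, -12, -1, -9, 56] -> [43, -25, -1, -9] -> 8
  [-4, 35, 46, -1] -> [3, 42, 53, 6] -> [3, 42, 53, 6] -> [3, 53] -> 56
  [-36, 50, 11, -47, -9, -36, 24, 47] -> [-29, 57, 18, -40, -2, -29, 31, 54] -> [-29, 57, 18, -40, -2, 31, 54] -> [-29, 57, 31] -> 59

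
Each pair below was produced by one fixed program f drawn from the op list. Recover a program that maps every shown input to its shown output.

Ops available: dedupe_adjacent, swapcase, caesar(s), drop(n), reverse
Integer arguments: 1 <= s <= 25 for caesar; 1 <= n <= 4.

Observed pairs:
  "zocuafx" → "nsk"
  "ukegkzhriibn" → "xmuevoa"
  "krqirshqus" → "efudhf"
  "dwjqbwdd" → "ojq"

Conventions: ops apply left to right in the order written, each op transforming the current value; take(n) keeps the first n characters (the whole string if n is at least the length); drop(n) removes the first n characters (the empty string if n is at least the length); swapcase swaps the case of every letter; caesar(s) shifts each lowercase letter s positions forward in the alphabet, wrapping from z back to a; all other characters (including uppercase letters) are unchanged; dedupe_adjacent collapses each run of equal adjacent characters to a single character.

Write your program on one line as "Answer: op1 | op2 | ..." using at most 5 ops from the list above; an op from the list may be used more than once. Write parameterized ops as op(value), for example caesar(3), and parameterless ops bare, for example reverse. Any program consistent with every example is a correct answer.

drop(3) | caesar(13) | dedupe_adjacent | drop(1)

Check, running the answer program on each example:
  "zocuafx" -> "uafx" -> "hnsk" -> "hnsk" -> "nsk"
  "ukegkzhriibn" -> "gkzhriibn" -> "txmuevvoa" -> "txmuevoa" -> "xmuevoa"
  "krqirshqus" -> "irshqus" -> "vefudhf" -> "vefudhf" -> "efudhf"
  "dwjqbwdd" -> "qbwdd" -> "dojqq" -> "dojq" -> "ojq"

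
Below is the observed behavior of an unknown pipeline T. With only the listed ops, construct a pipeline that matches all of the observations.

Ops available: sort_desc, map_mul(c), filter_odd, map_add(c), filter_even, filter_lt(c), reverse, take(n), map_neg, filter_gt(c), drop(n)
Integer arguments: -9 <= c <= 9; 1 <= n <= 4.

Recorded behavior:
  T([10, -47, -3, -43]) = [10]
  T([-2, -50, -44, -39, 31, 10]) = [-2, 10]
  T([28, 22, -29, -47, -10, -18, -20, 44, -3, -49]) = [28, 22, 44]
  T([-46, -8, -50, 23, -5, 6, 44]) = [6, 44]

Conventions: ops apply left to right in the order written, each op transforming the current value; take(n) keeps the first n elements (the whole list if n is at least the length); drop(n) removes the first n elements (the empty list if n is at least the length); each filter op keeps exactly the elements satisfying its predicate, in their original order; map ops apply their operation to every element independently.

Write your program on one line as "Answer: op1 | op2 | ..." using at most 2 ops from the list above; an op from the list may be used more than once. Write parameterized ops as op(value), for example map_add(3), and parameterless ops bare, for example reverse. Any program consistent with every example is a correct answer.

filter_even | filter_gt(-3)

Check, running the answer program on each example:
  [10, -47, -3, -43] -> [10] -> [10]
  [-2, -50, -44, -39, 31, 10] -> [-2, -50, -44, 10] -> [-2, 10]
  [28, 22, -29, -47, -10, -18, -20, 44, -3, -49] -> [28, 22, -10, -18, -20, 44] -> [28, 22, 44]
  [-46, -8, -50, 23, -5, 6, 44] -> [-46, -8, -50, 6, 44] -> [6, 44]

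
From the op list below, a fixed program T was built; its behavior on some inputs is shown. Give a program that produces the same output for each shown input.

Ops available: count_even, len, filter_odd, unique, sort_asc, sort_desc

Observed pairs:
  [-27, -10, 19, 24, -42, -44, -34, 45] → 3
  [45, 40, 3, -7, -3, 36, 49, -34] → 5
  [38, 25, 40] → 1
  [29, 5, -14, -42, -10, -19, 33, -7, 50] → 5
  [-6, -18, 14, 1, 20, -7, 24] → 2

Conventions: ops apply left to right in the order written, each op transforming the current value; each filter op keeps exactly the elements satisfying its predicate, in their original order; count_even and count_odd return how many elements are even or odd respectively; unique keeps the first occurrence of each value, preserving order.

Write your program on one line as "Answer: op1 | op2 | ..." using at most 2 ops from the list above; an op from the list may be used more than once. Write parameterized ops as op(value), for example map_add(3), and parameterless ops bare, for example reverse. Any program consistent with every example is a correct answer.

filter_odd | len

Check, running the answer program on each example:
  [-27, -10, 19, 24, -42, -44, -34, 45] -> [-27, 19, 45] -> 3
  [45, 40, 3, -7, -3, 36, 49, -34] -> [45, 3, -7, -3, 49] -> 5
  [38, 25, 40] -> [25] -> 1
  [29, 5, -14, -42, -10, -19, 33, -7, 50] -> [29, 5, -19, 33, -7] -> 5
  [-6, -18, 14, 1, 20, -7, 24] -> [1, -7] -> 2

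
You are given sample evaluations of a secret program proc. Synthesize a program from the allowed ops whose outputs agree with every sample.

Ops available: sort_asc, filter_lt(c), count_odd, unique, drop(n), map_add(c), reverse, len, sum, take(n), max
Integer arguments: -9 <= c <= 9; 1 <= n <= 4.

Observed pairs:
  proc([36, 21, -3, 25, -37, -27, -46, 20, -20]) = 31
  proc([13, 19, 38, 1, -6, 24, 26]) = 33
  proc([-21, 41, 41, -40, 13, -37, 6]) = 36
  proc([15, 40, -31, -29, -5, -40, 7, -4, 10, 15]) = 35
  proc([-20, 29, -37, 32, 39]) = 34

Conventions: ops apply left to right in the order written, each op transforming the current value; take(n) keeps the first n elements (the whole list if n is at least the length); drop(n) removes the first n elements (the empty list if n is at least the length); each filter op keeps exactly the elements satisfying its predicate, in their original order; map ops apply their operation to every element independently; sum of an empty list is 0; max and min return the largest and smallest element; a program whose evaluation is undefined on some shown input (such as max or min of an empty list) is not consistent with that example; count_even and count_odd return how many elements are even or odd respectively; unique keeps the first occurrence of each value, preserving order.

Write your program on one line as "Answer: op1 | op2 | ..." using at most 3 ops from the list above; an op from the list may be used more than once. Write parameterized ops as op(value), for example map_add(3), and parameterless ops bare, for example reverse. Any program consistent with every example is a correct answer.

map_add(-5) | unique | max

Check, running the answer program on each example:
  [36, 21, -3, 25, -37, -27, -46, 20, -20] -> [31, 16, -8, 20, -42, -32, -51, 15, -25] -> [31, 16, -8, 20, -42, -32, -51, 15, -25] -> 31
  [13, 19, 38, 1, -6, 24, 26] -> [8, 14, 33, -4, -11, 19, 21] -> [8, 14, 33, -4, -11, 19, 21] -> 33
  [-21, 41, 41, -40, 13, -37, 6] -> [-26, 36, 36, -45, 8, -42, 1] -> [-26, 36, -45, 8, -42, 1] -> 36
  [15, 40, -31, -29, -5, -40, 7, -4, 10, 15] -> [10, 35, -36, -34, -10, -45, 2, -9, 5, 10] -> [10, 35, -36, -34, -10, -45, 2, -9, 5] -> 35
  [-20, 29, -37, 32, 39] -> [-25, 24, -42, 27, 34] -> [-25, 24, -42, 27, 34] -> 34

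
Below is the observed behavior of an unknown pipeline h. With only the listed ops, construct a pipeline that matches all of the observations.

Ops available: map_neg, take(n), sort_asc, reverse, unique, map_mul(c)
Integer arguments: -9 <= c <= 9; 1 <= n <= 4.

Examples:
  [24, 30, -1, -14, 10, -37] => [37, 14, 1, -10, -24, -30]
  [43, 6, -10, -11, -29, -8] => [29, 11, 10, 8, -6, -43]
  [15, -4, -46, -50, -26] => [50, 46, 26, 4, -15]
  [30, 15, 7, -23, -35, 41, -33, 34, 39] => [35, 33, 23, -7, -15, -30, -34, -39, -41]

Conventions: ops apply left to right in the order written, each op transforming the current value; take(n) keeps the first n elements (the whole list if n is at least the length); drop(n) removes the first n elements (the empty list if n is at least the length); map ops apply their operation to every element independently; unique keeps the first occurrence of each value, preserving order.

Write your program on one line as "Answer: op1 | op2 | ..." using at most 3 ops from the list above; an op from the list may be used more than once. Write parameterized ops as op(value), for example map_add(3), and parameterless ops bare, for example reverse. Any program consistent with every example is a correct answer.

sort_asc | map_neg

Check, running the answer program on each example:
  [24, 30, -1, -14, 10, -37] -> [-37, -14, -1, 10, 24, 30] -> [37, 14, 1, -10, -24, -30]
  [43, 6, -10, -11, -29, -8] -> [-29, -11, -10, -8, 6, 43] -> [29, 11, 10, 8, -6, -43]
  [15, -4, -46, -50, -26] -> [-50, -46, -26, -4, 15] -> [50, 46, 26, 4, -15]
  [30, 15, 7, -23, -35, 41, -33, 34, 39] -> [-35, -33, -23, 7, 15, 30, 34, 39, 41] -> [35, 33, 23, -7, -15, -30, -34, -39, -41]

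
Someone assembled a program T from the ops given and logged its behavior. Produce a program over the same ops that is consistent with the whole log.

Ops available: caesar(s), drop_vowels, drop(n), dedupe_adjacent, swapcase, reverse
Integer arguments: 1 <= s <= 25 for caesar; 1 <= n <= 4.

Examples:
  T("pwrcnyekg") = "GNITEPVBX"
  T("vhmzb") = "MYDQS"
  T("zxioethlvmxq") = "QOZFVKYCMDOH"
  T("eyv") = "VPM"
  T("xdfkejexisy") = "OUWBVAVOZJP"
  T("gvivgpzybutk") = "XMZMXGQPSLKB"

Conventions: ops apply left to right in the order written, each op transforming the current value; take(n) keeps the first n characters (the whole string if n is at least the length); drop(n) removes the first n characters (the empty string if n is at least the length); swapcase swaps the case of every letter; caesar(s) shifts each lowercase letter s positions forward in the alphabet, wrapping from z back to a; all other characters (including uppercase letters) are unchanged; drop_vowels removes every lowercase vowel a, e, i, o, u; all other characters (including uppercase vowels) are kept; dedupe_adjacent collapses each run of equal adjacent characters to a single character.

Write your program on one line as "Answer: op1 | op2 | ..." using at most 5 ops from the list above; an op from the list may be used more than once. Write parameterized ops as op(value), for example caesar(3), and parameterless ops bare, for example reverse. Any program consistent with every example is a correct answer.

caesar(2) | caesar(11) | caesar(4) | swapcase

Check, running the answer program on each example:
  "pwrcnyekg" -> "rytepagmi" -> "cjepalrxt" -> "gnitepvbx" -> "GNITEPVBX"
  "vhmzb" -> "xjobd" -> "iuzmo" -> "mydqs" -> "MYDQS"
  "zxioethlvmxq" -> "bzkqgvjnxozs" -> "mkvbrguyizkd" -> "qozfvkycmdoh" -> "QOZFVKYCMDOH"
  "eyv" -> "gax" -> "rli" -> "vpm" -> "VPM"
  "xdfkejexisy" -> "zfhmglgzkua" -> "kqsxrwrkvfl" -> "ouwbvavozjp" -> "OUWBVAVOZJP"
  "gvivgpzybutk" -> "ixkxirbadwvm" -> "tivitcmlohgx" -> "xmzmxgqpslkb" -> "XMZMXGQPSLKB"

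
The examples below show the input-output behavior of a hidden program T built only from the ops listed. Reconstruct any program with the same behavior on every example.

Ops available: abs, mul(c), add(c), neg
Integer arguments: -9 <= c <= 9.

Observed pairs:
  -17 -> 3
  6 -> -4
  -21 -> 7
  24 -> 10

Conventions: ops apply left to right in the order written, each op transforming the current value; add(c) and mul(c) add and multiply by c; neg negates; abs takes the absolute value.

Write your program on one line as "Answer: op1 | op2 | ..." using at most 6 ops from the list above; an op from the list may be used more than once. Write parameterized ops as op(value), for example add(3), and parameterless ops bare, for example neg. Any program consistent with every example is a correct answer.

abs | neg | add(8) | neg | abs | add(-6)

Check, running the answer program on each example:
  -17 -> 17 -> -17 -> -9 -> 9 -> 9 -> 3
  6 -> 6 -> -6 -> 2 -> -2 -> 2 -> -4
  -21 -> 21 -> -21 -> -13 -> 13 -> 13 -> 7
  24 -> 24 -> -24 -> -16 -> 16 -> 16 -> 10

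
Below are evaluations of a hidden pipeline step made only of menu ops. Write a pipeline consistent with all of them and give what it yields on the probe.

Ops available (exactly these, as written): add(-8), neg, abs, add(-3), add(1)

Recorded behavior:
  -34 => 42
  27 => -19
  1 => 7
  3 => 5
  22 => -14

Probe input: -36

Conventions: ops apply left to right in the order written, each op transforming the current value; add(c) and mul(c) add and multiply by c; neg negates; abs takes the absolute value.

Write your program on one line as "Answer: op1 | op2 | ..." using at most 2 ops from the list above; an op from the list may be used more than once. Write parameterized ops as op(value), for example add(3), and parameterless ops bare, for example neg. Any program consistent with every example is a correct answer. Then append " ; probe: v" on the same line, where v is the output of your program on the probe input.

add(-8) | neg ; probe: 44

Check, running the answer program on each example:
  -34 -> -42 -> 42
  27 -> 19 -> -19
  1 -> -7 -> 7
  3 -> -5 -> 5
  22 -> 14 -> -14
  probe: -36 -> -44 -> 44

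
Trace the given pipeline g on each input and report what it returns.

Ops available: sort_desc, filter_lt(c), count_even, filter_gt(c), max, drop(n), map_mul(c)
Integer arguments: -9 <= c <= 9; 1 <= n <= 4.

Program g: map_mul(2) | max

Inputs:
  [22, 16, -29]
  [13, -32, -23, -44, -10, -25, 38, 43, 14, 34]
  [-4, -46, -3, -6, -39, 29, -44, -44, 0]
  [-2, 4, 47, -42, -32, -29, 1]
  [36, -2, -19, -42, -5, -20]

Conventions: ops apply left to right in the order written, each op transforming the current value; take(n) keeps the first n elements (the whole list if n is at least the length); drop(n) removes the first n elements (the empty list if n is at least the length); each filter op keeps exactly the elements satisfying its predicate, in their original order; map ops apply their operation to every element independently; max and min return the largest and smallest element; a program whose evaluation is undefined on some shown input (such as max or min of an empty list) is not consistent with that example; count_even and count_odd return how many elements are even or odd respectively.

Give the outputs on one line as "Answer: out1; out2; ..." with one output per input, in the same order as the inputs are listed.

Execution, op by op:
  [22, 16, -29] -> [44, 32, -58] -> 44
  [13, -32, -23, -44, -10, -25, 38, 43, 14, 34] -> [26, -64, -46, -88, -20, -50, 76, 86, 28, 68] -> 86
  [-4, -46, -3, -6, -39, 29, -44, -44, 0] -> [-8, -92, -6, -12, -78, 58, -88, -88, 0] -> 58
  [-2, 4, 47, -42, -32, -29, 1] -> [-4, 8, 94, -84, -64, -58, 2] -> 94
  [36, -2, -19, -42, -5, -20] -> [72, -4, -38, -84, -10, -40] -> 72

44; 86; 58; 94; 72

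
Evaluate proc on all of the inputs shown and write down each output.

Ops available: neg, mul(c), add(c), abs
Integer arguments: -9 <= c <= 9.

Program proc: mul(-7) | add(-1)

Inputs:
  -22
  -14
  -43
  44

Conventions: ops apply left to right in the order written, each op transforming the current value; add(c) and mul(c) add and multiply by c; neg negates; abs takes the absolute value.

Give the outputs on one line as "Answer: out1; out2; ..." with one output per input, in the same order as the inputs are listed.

Execution, op by op:
  -22 -> 154 -> 153
  -14 -> 98 -> 97
  -43 -> 301 -> 300
  44 -> -308 -> -309

153; 97; 300; -309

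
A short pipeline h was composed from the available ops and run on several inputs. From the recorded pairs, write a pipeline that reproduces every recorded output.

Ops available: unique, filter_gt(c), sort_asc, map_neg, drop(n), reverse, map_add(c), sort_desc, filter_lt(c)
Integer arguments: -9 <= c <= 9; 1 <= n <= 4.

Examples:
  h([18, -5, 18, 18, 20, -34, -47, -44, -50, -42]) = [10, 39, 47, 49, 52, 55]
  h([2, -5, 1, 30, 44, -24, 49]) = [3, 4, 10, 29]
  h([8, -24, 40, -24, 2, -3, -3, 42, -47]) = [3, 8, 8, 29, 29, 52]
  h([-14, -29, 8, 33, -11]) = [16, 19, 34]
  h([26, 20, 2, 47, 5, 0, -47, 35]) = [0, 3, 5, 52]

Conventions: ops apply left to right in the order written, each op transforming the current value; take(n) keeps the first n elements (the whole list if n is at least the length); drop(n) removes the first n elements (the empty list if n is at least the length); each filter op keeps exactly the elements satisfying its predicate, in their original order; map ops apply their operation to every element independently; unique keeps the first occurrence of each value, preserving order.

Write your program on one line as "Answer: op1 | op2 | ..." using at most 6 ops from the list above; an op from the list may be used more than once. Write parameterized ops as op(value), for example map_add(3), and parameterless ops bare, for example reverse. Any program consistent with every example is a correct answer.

map_neg | map_add(1) | sort_asc | filter_gt(-7) | map_add(4)

Check, running the answer program on each example:
  [18, -5, 18, 18, 20, -34, -47, -44, -50, -42] -> [-18, 5, -18, -18, -20, 34, 47, 44, 50, 42] -> [-17, 6, -17, -17, -19, 35, 48, 45, 51, 43] -> [-19, -17, -17, -17, 6, 35, 43, 45, 48, 51] -> [6, 35, 43, 45, 48, 51] -> [10, 39, 47, 49, 52, 55]
  [2, -5, 1, 30, 44, -24, 49] -> [-2, 5, -1, -30, -44, 24, -49] -> [-1, 6, 0, -29, -43, 25, -48] -> [-48, -43, -29, -1, 0, 6, 25] -> [-1, 0, 6, 25] -> [3, 4, 10, 29]
  [8, -24, 40, -24, 2, -3, -3, 42, -47] -> [-8, 24, -40, 24, -2, 3, 3, -42, 47] -> [-7, 25, -39, 25, -1, 4, 4, -41, 48] -> [-41, -39, -7, -1, 4, 4, 25, 25, 48] -> [-1, 4, 4, 25, 25, 48] -> [3, 8, 8, 29, 29, 52]
  [-14, -29, 8, 33, -11] -> [14, 29, -8, -33, 11] -> [15, 30, -7, -32, 12] -> [-32, -7, 12, 15, 30] -> [12, 15, 30] -> [16, 19, 34]
  [26, 20, 2, 47, 5, 0, -47, 35] -> [-26, -20, -2, -47, -5, 0, 47, -35] -> [-25, -19, -1, -46, -4, 1, 48, -34] -> [-46, -34, -25, -19, -4, -1, 1, 48] -> [-4, -1, 1, 48] -> [0, 3, 5, 52]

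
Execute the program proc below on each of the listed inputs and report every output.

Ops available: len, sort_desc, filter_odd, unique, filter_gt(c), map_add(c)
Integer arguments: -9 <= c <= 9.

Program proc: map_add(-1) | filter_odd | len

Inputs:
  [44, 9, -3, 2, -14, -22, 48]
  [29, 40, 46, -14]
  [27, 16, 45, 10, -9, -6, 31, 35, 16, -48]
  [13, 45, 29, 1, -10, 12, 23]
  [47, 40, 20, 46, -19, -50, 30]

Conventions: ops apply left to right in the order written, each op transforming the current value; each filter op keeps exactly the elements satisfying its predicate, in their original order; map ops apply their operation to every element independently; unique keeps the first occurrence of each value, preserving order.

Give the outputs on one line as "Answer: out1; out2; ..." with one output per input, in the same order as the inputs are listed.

Execution, op by op:
  [44, 9, -3, 2, -14, -22, 48] -> [43, 8, -4, 1, -15, -23, 47] -> [43, 1, -15, -23, 47] -> 5
  [29, 40, 46, -14] -> [28, 39, 45, -15] -> [39, 45, -15] -> 3
  [27, 16, 45, 10, -9, -6, 31, 35, 16, -48] -> [26, 15, 44, 9, -10, -7, 30, 34, 15, -49] -> [15, 9, -7, 15, -49] -> 5
  [13, 45, 29, 1, -10, 12, 23] -> [12, 44, 28, 0, -11, 11, 22] -> [-11, 11] -> 2
  [47, 40, 20, 46, -19, -50, 30] -> [46, 39, 19, 45, -20, -51, 29] -> [39, 19, 45, -51, 29] -> 5

5; 3; 5; 2; 5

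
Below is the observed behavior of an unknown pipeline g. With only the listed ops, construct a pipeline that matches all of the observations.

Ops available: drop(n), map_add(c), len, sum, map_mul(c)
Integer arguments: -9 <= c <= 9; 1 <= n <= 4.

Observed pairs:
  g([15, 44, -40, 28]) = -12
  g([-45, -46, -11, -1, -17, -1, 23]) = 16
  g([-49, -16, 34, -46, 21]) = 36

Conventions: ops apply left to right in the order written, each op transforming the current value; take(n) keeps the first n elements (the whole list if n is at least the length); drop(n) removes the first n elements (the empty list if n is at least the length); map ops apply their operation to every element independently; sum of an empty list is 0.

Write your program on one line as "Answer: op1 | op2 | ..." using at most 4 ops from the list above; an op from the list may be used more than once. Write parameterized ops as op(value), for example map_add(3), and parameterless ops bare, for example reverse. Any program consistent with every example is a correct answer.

map_add(3) | map_mul(2) | drop(2) | sum

Check, running the answer program on each example:
  [15, 44, -40, 28] -> [18, 47, -37, 31] -> [36, 94, -74, 62] -> [-74, 62] -> -12
  [-45, -46, -11, -1, -17, -1, 23] -> [-42, -43, -8, 2, -14, 2, 26] -> [-84, -86, -16, 4, -28, 4, 52] -> [-16, 4, -28, 4, 52] -> 16
  [-49, -16, 34, -46, 21] -> [-46, -13, 37, -43, 24] -> [-92, -26, 74, -86, 48] -> [74, -86, 48] -> 36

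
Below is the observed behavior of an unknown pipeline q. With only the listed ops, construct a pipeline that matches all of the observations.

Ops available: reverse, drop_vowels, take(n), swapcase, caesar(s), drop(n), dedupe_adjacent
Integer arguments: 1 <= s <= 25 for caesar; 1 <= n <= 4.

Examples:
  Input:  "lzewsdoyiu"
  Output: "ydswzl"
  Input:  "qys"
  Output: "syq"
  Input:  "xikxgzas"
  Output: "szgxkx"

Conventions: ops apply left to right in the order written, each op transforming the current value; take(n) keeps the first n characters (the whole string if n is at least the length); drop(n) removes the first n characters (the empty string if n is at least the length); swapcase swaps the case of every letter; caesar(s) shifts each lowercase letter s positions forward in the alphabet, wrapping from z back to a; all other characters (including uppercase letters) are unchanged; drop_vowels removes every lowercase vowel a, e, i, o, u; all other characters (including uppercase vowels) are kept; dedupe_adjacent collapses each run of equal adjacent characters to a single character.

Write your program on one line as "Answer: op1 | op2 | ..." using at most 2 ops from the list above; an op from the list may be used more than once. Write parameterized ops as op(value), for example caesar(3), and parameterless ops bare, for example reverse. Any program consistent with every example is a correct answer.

drop_vowels | reverse

Check, running the answer program on each example:
  "lzewsdoyiu" -> "lzwsdy" -> "ydswzl"
  "qys" -> "qys" -> "syq"
  "xikxgzas" -> "xkxgzs" -> "szgxkx"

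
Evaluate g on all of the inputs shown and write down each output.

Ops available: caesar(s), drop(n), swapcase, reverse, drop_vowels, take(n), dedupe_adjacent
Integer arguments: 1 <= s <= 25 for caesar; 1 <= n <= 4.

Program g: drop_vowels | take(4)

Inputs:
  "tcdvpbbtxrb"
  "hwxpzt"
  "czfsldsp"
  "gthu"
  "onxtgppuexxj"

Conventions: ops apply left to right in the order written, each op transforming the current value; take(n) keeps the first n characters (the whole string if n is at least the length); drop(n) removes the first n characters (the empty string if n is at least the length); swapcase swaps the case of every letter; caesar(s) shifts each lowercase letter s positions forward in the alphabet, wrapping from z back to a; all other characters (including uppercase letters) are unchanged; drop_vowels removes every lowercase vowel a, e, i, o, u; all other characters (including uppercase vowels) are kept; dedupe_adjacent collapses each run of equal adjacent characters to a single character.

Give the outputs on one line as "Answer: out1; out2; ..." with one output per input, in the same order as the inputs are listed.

Execution, op by op:
  "tcdvpbbtxrb" -> "tcdvpbbtxrb" -> "tcdv"
  "hwxpzt" -> "hwxpzt" -> "hwxp"
  "czfsldsp" -> "czfsldsp" -> "czfs"
  "gthu" -> "gth" -> "gth"
  "onxtgppuexxj" -> "nxtgppxxj" -> "nxtg"

"tcdv"; "hwxp"; "czfs"; "gth"; "nxtg"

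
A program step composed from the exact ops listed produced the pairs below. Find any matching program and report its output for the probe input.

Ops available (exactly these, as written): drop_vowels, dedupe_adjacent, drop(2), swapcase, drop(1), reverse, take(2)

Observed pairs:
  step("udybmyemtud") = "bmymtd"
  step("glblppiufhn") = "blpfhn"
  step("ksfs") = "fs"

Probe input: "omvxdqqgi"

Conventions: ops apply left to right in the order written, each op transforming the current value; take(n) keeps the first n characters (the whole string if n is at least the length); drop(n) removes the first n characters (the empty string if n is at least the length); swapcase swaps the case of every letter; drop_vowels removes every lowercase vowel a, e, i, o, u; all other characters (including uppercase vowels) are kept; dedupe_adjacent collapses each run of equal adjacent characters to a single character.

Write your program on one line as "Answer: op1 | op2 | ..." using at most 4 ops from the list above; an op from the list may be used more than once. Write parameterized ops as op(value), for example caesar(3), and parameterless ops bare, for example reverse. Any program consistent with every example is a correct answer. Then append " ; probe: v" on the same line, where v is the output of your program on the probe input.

drop_vowels | drop(2) | dedupe_adjacent ; probe: "xdqg"

Check, running the answer program on each example:
  "udybmyemtud" -> "dybmymtd" -> "bmymtd" -> "bmymtd"
  "glblppiufhn" -> "glblppfhn" -> "blppfhn" -> "blpfhn"
  "ksfs" -> "ksfs" -> "fs" -> "fs"
  probe: "omvxdqqgi" -> "mvxdqqg" -> "xdqqg" -> "xdqg"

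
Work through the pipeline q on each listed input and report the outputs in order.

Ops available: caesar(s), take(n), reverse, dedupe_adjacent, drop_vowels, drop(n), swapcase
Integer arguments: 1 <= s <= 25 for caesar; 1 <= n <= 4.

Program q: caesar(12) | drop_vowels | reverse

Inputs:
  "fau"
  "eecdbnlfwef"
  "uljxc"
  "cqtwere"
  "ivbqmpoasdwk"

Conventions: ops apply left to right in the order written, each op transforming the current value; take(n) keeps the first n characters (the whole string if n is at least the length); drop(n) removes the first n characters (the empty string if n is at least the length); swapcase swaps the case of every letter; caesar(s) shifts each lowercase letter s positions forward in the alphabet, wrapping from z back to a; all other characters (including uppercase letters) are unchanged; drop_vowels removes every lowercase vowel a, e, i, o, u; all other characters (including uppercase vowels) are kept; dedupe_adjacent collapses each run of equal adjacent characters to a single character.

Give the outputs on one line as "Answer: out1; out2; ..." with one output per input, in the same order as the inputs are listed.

"gmr"; "rqrxznpqq"; "jvxg"; "qdqfc"; "wpmbycnh"

Execution, op by op:
  "fau" -> "rmg" -> "rmg" -> "gmr"
  "eecdbnlfwef" -> "qqopnzxriqr" -> "qqpnzxrqr" -> "rqrxznpqq"
  "uljxc" -> "gxvjo" -> "gxvj" -> "jvxg"
  "cqtwere" -> "ocfiqdq" -> "cfqdq" -> "qdqfc"
  "ivbqmpoasdwk" -> "uhncybamepiw" -> "hncybmpw" -> "wpmbycnh"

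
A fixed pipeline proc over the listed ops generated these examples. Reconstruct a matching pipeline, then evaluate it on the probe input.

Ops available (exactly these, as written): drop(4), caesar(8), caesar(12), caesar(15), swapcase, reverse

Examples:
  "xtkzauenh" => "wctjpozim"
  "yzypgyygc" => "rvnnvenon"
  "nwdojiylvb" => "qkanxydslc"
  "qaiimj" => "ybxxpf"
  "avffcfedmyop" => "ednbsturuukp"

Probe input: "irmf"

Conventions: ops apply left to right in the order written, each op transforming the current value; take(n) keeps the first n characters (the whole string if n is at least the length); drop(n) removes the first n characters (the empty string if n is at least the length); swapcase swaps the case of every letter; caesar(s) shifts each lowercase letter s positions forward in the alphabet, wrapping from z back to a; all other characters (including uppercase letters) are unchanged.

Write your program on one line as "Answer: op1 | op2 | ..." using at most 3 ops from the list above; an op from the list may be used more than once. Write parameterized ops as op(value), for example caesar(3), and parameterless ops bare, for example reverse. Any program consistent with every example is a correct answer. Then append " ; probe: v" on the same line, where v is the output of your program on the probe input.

caesar(15) | reverse ; probe: "ubgx"

Check, running the answer program on each example:
  "xtkzauenh" -> "mizopjtcw" -> "wctjpozim"
  "yzypgyygc" -> "nonevnnvr" -> "rvnnvenon"
  "nwdojiylvb" -> "clsdyxnakq" -> "qkanxydslc"
  "qaiimj" -> "fpxxby" -> "ybxxpf"
  "avffcfedmyop" -> "pkuurutsbnde" -> "ednbsturuukp"
  probe: "irmf" -> "xgbu" -> "ubgx"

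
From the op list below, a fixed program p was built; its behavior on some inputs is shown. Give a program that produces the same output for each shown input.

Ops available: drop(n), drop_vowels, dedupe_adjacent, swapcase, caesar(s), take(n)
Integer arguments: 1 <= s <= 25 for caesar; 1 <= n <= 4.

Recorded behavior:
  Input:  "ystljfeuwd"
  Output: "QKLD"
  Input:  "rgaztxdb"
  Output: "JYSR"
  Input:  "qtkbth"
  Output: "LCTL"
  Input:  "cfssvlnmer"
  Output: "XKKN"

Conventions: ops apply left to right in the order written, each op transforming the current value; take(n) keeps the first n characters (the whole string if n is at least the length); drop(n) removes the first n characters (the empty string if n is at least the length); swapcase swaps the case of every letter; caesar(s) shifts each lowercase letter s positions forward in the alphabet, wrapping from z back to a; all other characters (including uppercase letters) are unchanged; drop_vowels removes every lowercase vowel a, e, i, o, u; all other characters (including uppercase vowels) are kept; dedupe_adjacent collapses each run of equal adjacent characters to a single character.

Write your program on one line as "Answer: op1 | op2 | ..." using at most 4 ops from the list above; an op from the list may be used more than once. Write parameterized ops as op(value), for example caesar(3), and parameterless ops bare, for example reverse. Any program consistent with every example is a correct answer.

caesar(18) | drop_vowels | swapcase | take(4)

Check, running the answer program on each example:
  "ystljfeuwd" -> "qkldbxwmov" -> "qkldbxwmv" -> "QKLDBXWMV" -> "QKLD"
  "rgaztxdb" -> "jysrlpvt" -> "jysrlpvt" -> "JYSRLPVT" -> "JYSR"
  "qtkbth" -> "ilctlz" -> "lctlz" -> "LCTLZ" -> "LCTL"
  "cfssvlnmer" -> "uxkkndfewj" -> "xkkndfwj" -> "XKKNDFWJ" -> "XKKN"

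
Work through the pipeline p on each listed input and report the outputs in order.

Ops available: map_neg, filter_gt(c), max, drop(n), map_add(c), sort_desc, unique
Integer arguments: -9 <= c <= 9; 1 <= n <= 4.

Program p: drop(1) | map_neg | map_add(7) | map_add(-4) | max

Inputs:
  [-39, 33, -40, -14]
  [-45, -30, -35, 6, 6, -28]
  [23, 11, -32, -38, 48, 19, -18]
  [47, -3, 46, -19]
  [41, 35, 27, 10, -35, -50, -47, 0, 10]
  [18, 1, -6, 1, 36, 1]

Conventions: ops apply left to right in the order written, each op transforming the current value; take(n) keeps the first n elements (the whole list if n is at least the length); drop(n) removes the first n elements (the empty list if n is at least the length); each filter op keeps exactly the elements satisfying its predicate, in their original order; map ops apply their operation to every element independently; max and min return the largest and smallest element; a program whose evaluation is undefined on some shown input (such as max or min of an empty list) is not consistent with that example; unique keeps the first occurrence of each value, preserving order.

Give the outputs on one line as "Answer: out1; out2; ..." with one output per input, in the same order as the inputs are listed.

Execution, op by op:
  [-39, 33, -40, -14] -> [33, -40, -14] -> [-33, 40, 14] -> [-26, 47, 21] -> [-30, 43, 17] -> 43
  [-45, -30, -35, 6, 6, -28] -> [-30, -35, 6, 6, -28] -> [30, 35, -6, -6, 28] -> [37, 42, 1, 1, 35] -> [33, 38, -3, -3, 31] -> 38
  [23, 11, -32, -38, 48, 19, -18] -> [11, -32, -38, 48, 19, -18] -> [-11, 32, 38, -48, -19, 18] -> [-4, 39, 45, -41, -12, 25] -> [-8, 35, 41, -45, -16, 21] -> 41
  [47, -3, 46, -19] -> [-3, 46, -19] -> [3, -46, 19] -> [10, -39, 26] -> [6, -43, 22] -> 22
  [41, 35, 27, 10, -35, -50, -47, 0, 10] -> [35, 27, 10, -35, -50, -47, 0, 10] -> [-35, -27, -10, 35, 50, 47, 0, -10] -> [-28, -20, -3, 42, 57, 54, 7, -3] -> [-32, -24, -7, 38, 53, 50, 3, -7] -> 53
  [18, 1, -6, 1, 36, 1] -> [1, -6, 1, 36, 1] -> [-1, 6, -1, -36, -1] -> [6, 13, 6, -29, 6] -> [2, 9, 2, -33, 2] -> 9

43; 38; 41; 22; 53; 9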